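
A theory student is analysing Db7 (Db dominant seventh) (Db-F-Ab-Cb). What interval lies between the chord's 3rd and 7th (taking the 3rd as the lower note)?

diminished fifth

3rd = F; 7th = Cb.
F up to Cb is 6 semitones, a half step narrower than a perfect fifth, so the interval is diminished.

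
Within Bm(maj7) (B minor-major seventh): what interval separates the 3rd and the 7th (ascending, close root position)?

augmented 5th

The chord tones of Bm(maj7) are B, D, F♯, A♯.
That puts D below A♯.
5 letter names make it a fifth; at 8 semitones (a half step wider than perfect) the quality is augmented.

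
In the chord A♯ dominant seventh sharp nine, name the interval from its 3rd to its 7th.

A♯7#9 is spelled A♯, C𝄪, E♯, G♯, B𝄪.
The 3rd is C𝄪 and the 7th is G♯.
5 letter names make it a fifth; at 6 semitones (a half step narrower than perfect) the quality is diminished.

diminished fifth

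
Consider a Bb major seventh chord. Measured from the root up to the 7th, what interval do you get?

Bb major seventh is spelled Bb–D–F–A.
So we need the interval from Bb up to A.
Counting 7 letters and 11 half steps from Bb gives a major seventh.

major 7th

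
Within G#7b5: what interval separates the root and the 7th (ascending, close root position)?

G# dominant seventh flat five: G#–B#–D–F#.
So we need the interval from G# up to F#.
From G# to F#: 10 semitones over a seventh = minor.

minor seventh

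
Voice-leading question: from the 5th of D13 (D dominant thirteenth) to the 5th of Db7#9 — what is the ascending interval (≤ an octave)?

D13 (D dominant thirteenth) has A as its 5th, and Db7#9 has Ab as its 5th.
8 letter names make it an octave; at 11 semitones (a half step narrower than perfect) the quality is diminished.

d8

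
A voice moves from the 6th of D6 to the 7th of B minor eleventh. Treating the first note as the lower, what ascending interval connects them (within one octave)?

minor 7th

The 6th of D6 is B; the 7th of B minor eleventh is A.
7 letter names make it a seventh; at 10 semitones (a half step narrower than major) the quality is minor.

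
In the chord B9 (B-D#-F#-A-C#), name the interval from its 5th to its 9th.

perfect fifth

So we need the interval from F# up to C#.
F# up to C# spans 5 letter names and 7 semitones — a perfect fifth.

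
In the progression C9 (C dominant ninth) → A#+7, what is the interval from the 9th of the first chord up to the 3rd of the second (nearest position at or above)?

augmented seventh

C9 (C dominant ninth) has D as its 9th, and A#+7 has C## as its 3rd.
From D to C##: 12 semitones over a seventh = augmented.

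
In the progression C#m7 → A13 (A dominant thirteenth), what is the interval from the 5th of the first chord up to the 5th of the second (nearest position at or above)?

minor sixth

C#m7 has G# as its 5th, and A13 (A dominant thirteenth) has E as its 5th.
From G# to E: 8 semitones over a sixth = minor.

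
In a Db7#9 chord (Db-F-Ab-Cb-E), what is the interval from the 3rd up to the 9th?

M7

3rd = F; 9th = E.
Counting 7 letters and 11 half steps from F gives a major seventh.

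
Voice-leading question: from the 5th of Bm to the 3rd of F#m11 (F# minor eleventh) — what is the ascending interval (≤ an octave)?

minor third

The 5th of Bm is F#; the 3rd of F#m11 (F# minor eleventh) is A.
F# up to A is 3 semitones, a half step narrower than a major third, so the interval is minor.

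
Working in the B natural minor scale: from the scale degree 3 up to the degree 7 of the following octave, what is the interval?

B natural minor: B C# D E F# G A.
So we need the interval from D up to A.
From D to A is 19 semitones, exactly the perfect twelfth.

perfect 12th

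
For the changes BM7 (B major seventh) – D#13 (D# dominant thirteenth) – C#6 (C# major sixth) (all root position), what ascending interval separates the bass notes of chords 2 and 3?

m7

The roots are D# and C#.
D# up to C# is 10 semitones, a half step narrower than a major seventh, so the interval is minor.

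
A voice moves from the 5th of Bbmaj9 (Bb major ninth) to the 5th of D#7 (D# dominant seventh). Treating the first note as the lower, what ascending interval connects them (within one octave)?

augmented third

The 5th of Bbmaj9 (Bb major ninth) is F; the 5th of D#7 (D# dominant seventh) is A#.
3 letter names make it a third; at 5 semitones (a half step wider than major) the quality is augmented.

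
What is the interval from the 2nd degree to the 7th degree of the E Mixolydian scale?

The scale runs E F# G# A B C# D.
2nd degree = F#; 7th scale degree = D.
F# up to D is 8 semitones, a half step narrower than a major sixth, so the interval is minor.

minor sixth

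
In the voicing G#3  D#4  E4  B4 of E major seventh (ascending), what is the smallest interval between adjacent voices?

Adjacent intervals: G#3→D#4 = perfect fifth; D#4→E4 = minor second; E4→B4 = perfect fifth.
The smallest is D#4 to E4, a minor second (1 semitone).

minor second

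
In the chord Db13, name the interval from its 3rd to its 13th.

perfect 11th

The chord tones of Db13 (Db dominant thirteenth) are Db–F–Ab–Cb–Eb–Bb.
The 3rd is F and the 13th is Bb.
F up to Bb spans 11 letter names and 17 semitones — a perfect eleventh.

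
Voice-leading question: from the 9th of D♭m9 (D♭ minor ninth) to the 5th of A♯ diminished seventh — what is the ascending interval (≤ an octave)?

D♭m9 (D♭ minor ninth) has E♭ as its 9th, and A♯ diminished seventh has E as its 5th.
From E♭ to E: 1 semitone over a unison = augmented.

augmented unison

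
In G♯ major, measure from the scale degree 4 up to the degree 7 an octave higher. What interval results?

augmented eleventh

The scale runs G♯ A♯ B♯ C♯ D♯ E♯ F𝄪.
That puts C♯ below F𝄪.
C♯ up to F𝄪 is 18 semitones, a half step wider than a perfect eleventh, so the interval is augmented.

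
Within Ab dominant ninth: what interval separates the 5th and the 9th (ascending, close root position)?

P5

Ab dominant ninth: Ab–C–Eb–Gb–Bb.
5th = Eb; 9th = Bb.
Eb up to Bb spans 5 letter names and 7 semitones — a perfect fifth.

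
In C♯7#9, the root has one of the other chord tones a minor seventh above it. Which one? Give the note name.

B

The chord tones of C♯7#9 (C♯ dominant seventh sharp nine) are C♯-E♯-G♯-B-D𝄪.
The root is C♯. A minor seventh above C♯ is B.
B is the chord's 7th.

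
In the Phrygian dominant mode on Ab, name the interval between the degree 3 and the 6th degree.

diminished fourth

Spelling the Phrygian dominant mode on Ab: Ab Bbb C Db Eb Fb Gb.
That puts C below Fb.
C up to Fb is 4 semitones, a half step narrower than a perfect fourth, so the interval is diminished.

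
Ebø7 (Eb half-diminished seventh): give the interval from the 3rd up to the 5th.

The chord tones of Ebm7b5 are Eb, Gb, Bbb, Db.
3rd = Gb; 5th = Bbb.
3 letter names make it a third; at 3 semitones (a half step narrower than major) the quality is minor.

minor 3rd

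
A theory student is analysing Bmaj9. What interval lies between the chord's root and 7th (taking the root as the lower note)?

major 7th

B major ninth is spelled B–D#–F#–A#–C#.
The root is B and the 7th is A#.
B up to A# spans 7 letter names and 11 semitones — a major seventh.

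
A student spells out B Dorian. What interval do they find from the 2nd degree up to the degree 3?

minor 2nd

Spelling B Dorian: B C# D E F# G# A.
That puts C# below D.
From C# to D: 1 semitone over a second = minor.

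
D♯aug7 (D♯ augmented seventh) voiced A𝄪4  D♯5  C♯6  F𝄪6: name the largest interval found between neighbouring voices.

minor seventh

Adjacent intervals: A𝄪4→D♯5 = diminished fourth; D♯5→C♯6 = minor seventh; C♯6→F𝄪6 = augmented fourth.
The largest is D♯5 to C♯6, a minor seventh (10 semitones).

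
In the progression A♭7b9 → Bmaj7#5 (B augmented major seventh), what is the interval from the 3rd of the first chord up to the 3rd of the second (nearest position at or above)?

augmented second

A♭7b9 has C as its 3rd, and Bmaj7#5 (B augmented major seventh) has D♯ as its 3rd.
2 letter names make it a second; at 3 semitones (a half step wider than major) the quality is augmented.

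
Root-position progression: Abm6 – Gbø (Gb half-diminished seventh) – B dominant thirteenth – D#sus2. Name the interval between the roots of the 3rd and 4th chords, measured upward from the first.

major third

The roots are B and D#.
B up to D# spans 3 letter names and 4 semitones — a major third.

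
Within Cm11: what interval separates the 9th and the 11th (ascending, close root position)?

minor 3rd

Spelling the chord: C Eb G Bb D F.
That puts D below F.
From D to F: 3 semitones over a third = minor.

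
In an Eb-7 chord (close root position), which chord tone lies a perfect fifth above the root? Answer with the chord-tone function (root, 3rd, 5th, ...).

Eb minor seventh: Eb–Gb–Bb–Db.
The root is Eb. A perfect fifth above Eb is Bb.
Bb is the chord's 5th.

5th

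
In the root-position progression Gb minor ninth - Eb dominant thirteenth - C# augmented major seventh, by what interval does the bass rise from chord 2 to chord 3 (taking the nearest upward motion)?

The roots are Eb and C#.
From Eb to C#: 10 semitones over a sixth = augmented.

augmented sixth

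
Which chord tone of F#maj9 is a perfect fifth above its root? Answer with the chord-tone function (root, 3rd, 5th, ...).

5th

The chord tones of F#maj9 are F#-A#-C#-E#-G#.
The root is F#. A perfect fifth above F# is C#.
C# is the chord's 5th.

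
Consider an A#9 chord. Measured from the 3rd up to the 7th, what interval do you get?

The chord tones of A#9 (A# dominant ninth) are A#–C##–E#–G#–B#.
The 3rd is C## and the 7th is G#.
From C## to G#: 6 semitones over a fifth = diminished.
This 3–7 tritone is the characteristic tension at the heart of the dominant sound.

diminished 5th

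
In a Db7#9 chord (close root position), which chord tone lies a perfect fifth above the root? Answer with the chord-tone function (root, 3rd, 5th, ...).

Db dominant seventh sharp nine is spelled Db F Ab Cb E.
The root is Db. A perfect fifth above Db is Ab.
Ab is the chord's 5th.

5th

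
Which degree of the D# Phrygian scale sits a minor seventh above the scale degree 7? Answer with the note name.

B

The scale is D# E F# G# A# B C#.
The scale degree 7 is C#; a minor seventh above that is B — scale degree 6.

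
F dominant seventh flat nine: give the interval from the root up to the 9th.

minor 9th

Spelling the chord: F A C E♭ G♭.
Root = F; 9th = G♭.
F up to G♭ is 13 semitones, a half step narrower than a major ninth, so the interval is minor.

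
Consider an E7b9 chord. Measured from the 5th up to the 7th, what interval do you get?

The chord tones of E7b9 are E–G#–B–D–F.
5th = B; 7th = D.
3 letter names make it a third; at 3 semitones (a half step narrower than major) the quality is minor.

minor third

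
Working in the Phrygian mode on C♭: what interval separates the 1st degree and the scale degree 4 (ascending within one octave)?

perfect fourth

Spelling the Phrygian mode on C♭: C♭ D𝄫 E𝄫 F♭ G♭ A𝄫 B𝄫.
That puts C♭ below F♭.
C♭ up to F♭ spans 4 letter names and 5 semitones — a perfect fourth.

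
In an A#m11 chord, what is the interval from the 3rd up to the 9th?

major seventh

Spelling the chord: A#, C#, E#, G#, B#, D#.
So we need the interval from C# up to B#.
From C# to B# is 11 semitones, exactly the major seventh.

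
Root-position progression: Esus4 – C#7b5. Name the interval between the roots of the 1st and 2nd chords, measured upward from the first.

The roots are E and C#.
From E to C# is 9 semitones, exactly the major sixth.

major 6th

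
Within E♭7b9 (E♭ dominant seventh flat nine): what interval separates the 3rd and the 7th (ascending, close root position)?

d5

The chord tones of E♭7b9 are E♭ G B♭ D♭ F♭.
That puts G below D♭.
From G to D♭: 6 semitones over a fifth = diminished.
That tritone between 3rd and 7th is what gives the dominant seventh its pull toward resolution.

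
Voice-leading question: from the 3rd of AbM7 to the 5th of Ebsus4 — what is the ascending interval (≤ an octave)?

m7

AbM7 has C as its 3rd, and Ebsus4 has Bb as its 5th.
From C to Bb: 10 semitones over a seventh = minor.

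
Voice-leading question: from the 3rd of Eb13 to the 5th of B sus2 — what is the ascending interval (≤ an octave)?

M7

Eb13 has G as its 3rd, and B sus2 has F# as its 5th.
From G to F# is 11 semitones, exactly the major seventh.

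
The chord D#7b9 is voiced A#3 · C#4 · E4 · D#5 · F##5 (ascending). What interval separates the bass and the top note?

The outer voices are A#3 and F##5.
Counting 13 letters and 21 half steps from A# gives a major thirteenth.

major thirteenth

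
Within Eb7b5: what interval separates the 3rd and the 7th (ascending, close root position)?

diminished 5th

Eb7b5 is spelled Eb–G–Bbb–Db.
That puts G below Db.
5 letter names make it a fifth; at 6 semitones (a half step narrower than perfect) the quality is diminished.
This 3–7 tritone is the characteristic tension at the heart of the dominant sound.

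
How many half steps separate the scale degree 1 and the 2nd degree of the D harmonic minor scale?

2

The scale is D E F G A Bb C#.
D up to E is a major second — 2 semitones.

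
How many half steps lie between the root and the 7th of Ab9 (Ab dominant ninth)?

The chord tones of Ab9 (Ab dominant ninth) are Ab C Eb Gb Bb.
Ab to Gb is a minor seventh: 10 semitones.

10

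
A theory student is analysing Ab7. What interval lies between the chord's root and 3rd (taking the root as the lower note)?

Ab7 is spelled Ab C Eb Gb.
Root = Ab; 3rd = C.
Ab up to C spans 3 letter names and 4 semitones — a major third.

major third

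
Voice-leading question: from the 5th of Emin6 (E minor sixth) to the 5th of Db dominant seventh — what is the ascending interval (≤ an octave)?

diminished seventh

Emin6 (E minor sixth) has B as its 5th, and Db dominant seventh has Ab as its 5th.
7 letter names make it a seventh; at 9 semitones (a whole step narrower than major) the quality is diminished.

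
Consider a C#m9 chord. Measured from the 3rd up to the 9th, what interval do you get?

The chord tones of C#min9 are C#, E, G#, B, D#.
That puts E below D#.
E up to D# spans 7 letter names and 11 semitones — a major seventh.

major 7th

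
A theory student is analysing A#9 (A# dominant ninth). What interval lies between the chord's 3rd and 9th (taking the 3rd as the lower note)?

Spelling the chord: A#-C##-E#-G#-B#.
3rd = C##; 9th = B#.
From C## to B#: 10 semitones over a seventh = minor.

minor 7th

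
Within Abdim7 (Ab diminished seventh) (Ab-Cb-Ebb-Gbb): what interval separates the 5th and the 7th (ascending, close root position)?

minor third

That puts Ebb below Gbb.
Ebb up to Gbb is 3 semitones, a half step narrower than a major third, so the interval is minor.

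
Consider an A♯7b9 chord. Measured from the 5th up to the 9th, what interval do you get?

diminished fifth

The chord tones of A♯ dominant seventh flat nine are A♯, C𝄪, E♯, G♯, B.
That puts E♯ below B.
From E♯ to B: 6 semitones over a fifth = diminished.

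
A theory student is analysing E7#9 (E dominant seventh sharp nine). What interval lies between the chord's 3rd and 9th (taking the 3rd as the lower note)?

major seventh

E7#9 is spelled E–G#–B–D–F##.
3rd = G#; 9th = F##.
Counting 7 letters and 11 half steps from G# gives a major seventh.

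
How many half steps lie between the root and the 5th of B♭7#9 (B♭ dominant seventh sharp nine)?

7

B♭7#9: B♭ D F A♭ C♯.
B♭ to F is a perfect fifth: 7 semitones.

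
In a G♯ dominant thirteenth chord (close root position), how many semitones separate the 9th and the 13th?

G♯13 is spelled G♯-B♯-D♯-F♯-A♯-E♯.
A♯ to E♯ is a perfect fifth: 7 semitones.

7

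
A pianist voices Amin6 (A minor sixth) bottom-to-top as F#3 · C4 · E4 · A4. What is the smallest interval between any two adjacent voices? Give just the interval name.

Adjacent intervals: F#3→C4 = diminished fifth; C4→E4 = major third; E4→A4 = perfect fourth.
The smallest is C4 to E4, a major third (4 semitones).

major third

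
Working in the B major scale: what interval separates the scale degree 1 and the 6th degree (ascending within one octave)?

B major: B C♯ D♯ E F♯ G♯ A♯.
That puts B below G♯.
Counting 6 letters and 9 half steps from B gives a major sixth.

major 6th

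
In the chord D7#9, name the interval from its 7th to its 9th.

The chord tones of D7#9 are D–F♯–A–C–E♯.
So we need the interval from C up to E♯.
3 letter names make it a third; at 5 semitones (a half step wider than major) the quality is augmented.

A3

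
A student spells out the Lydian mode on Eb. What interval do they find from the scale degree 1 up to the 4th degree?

augmented fourth

The scale runs Eb F G A Bb C D.
So we need the interval from Eb up to A.
From Eb to A: 6 semitones over a fourth = augmented.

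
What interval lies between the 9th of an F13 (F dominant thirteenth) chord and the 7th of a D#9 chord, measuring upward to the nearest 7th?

augmented 4th

The 9th of F13 (F dominant thirteenth) is G; the 7th of D#9 is C#.
From G to C#: 6 semitones over a fourth = augmented.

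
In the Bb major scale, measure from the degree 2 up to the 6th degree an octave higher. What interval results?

Spelling the Bb major scale: Bb C D Eb F G A.
That puts C below G.
C up to G spans 12 letter names and 19 semitones — a perfect twelfth.

perfect twelfth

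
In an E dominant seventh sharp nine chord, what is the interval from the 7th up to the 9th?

augmented third

The chord tones of E dominant seventh sharp nine are E G# B D F##.
7th = D; 9th = F##.
From D to F##: 5 semitones over a third = augmented.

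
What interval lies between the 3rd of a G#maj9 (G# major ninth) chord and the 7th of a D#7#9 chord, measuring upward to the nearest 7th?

minor 2nd

G#maj9 (G# major ninth) has B# as its 3rd, and D#7#9 has C# as its 7th.
From B# to C#: 1 semitone over a second = minor.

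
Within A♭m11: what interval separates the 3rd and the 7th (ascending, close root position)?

The chord tones of A♭m11 are A♭-C♭-E♭-G♭-B♭-D♭.
The 3rd is C♭ and the 7th is G♭.
C♭ up to G♭ spans 5 letter names and 7 semitones — a perfect fifth.

P5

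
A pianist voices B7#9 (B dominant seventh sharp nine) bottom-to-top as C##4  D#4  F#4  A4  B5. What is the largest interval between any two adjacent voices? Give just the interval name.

M9

Adjacent intervals: C##4→D#4 = minor second; D#4→F#4 = minor third; F#4→A4 = minor third; A4→B5 = major ninth.
The largest is A4 to B5, a major ninth (14 semitones).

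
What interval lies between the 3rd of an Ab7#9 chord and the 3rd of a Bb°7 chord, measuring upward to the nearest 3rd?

Ab7#9 has C as its 3rd, and Bb°7 has Db as its 3rd.
2 letter names make it a second; at 1 semitone (a half step narrower than major) the quality is minor.

minor second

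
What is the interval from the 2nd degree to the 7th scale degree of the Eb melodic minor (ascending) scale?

M6

Eb melodic minor: Eb F Gb Ab Bb C D.
2nd degree = F; 7th degree = D.
From F to D is 9 semitones, exactly the major sixth.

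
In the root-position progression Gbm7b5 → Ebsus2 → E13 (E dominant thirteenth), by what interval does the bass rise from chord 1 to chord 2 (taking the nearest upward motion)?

major sixth

The roots are Gb and Eb.
From Gb to Eb is 9 semitones, exactly the major sixth.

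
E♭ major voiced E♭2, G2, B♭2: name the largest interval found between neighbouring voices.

major 3rd

Adjacent intervals: E♭2→G2 = major third; G2→B♭2 = minor third.
The largest is E♭2 to G2, a major third (4 semitones).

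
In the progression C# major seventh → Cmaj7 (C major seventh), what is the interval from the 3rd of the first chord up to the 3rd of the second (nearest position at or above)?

d8

C# major seventh has E# as its 3rd, and Cmaj7 (C major seventh) has E as its 3rd.
E# up to E is 11 semitones, a half step narrower than a perfect octave, so the interval is diminished.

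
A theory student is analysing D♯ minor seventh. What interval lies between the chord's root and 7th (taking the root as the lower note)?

D♯m7 (D♯ minor seventh) is spelled D♯–F♯–A♯–C♯.
That puts D♯ below C♯.
From D♯ to C♯: 10 semitones over a seventh = minor.

minor 7th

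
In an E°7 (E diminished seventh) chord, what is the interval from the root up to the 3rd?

Spelling the chord: E–G–Bb–Db.
Root = E; 3rd = G.
From E to G: 3 semitones over a third = minor.

minor third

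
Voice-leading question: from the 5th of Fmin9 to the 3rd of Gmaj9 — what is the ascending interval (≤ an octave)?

Fmin9 has C as its 5th, and Gmaj9 has B as its 3rd.
From C to B is 11 semitones, exactly the major seventh.

major seventh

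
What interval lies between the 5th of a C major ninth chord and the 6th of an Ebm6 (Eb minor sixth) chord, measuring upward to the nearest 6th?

perfect fourth

C major ninth has G as its 5th, and Ebm6 (Eb minor sixth) has C as its 6th.
From G to C is 5 semitones, exactly the perfect fourth.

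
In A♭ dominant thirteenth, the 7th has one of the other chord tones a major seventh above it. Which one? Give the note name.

F

Spelling the chord: A♭-C-E♭-G♭-B♭-F.
The 7th is G♭. A major seventh above G♭ is F.
F is the chord's 13th.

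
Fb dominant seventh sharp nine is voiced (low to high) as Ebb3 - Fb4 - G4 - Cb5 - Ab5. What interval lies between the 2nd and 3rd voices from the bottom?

Those voices are Fb4 and G4.
From Fb to G: 3 semitones over a second = augmented.

augmented second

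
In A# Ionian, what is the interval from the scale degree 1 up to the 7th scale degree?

Spelling A# Ionian: A# B# C## D# E# F## G##.
The scale degree 1 is A# and the 7th scale degree is G##.
From A# to G## is 11 semitones, exactly the major seventh.

major seventh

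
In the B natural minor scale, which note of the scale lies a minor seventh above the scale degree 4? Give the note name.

The scale is B C♯ D E F♯ G A.
The scale degree 4 is E; a minor seventh above that is D — scale degree 3.

D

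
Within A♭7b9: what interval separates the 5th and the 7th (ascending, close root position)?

A♭7b9 is spelled A♭, C, E♭, G♭, B𝄫.
5th = E♭; 7th = G♭.
3 letter names make it a third; at 3 semitones (a half step narrower than major) the quality is minor.

minor third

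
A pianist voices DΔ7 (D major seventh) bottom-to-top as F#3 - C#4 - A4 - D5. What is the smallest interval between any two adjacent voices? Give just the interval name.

Adjacent intervals: F#3→C#4 = perfect fifth; C#4→A4 = minor sixth; A4→D5 = perfect fourth.
The smallest is A4 to D5, a perfect fourth (5 semitones).

perfect fourth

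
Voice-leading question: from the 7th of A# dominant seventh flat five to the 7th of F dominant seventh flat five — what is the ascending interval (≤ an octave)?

d6

A# dominant seventh flat five has G# as its 7th, and F dominant seventh flat five has Eb as its 7th.
From G# to Eb: 7 semitones over a sixth = diminished.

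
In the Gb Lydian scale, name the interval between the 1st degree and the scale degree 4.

augmented 4th

The scale runs Gb Ab Bb C Db Eb F.
So we need the interval from Gb up to C.
4 letter names make it a fourth; at 6 semitones (a half step wider than perfect) the quality is augmented.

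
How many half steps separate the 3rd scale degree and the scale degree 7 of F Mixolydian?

The scale is F G A Bb C D Eb.
A up to Eb is a diminished fifth — 6 semitones.

6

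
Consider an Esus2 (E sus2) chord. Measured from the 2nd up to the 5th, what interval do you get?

Esus2: E-F♯-B.
2nd = F♯; 5th = B.
F♯ up to B spans 4 letter names and 5 semitones — a perfect fourth.

perfect 4th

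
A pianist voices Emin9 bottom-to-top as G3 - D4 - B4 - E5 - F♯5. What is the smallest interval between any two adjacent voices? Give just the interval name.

major second

Adjacent intervals: G3→D4 = perfect fifth; D4→B4 = major sixth; B4→E5 = perfect fourth; E5→F♯5 = major second.
The smallest is E5 to F♯5, a major second (2 semitones).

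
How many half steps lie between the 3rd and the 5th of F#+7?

4

F#7#5 (F# augmented seventh) is spelled F#-A#-C##-E.
A# to C## is a major third: 4 semitones.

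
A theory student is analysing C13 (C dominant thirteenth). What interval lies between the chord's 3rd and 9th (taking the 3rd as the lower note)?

Spelling the chord: C-E-G-Bb-D-A.
So we need the interval from E up to D.
From E to D: 10 semitones over a seventh = minor.

minor seventh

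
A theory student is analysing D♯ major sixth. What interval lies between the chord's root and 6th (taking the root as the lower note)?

major sixth

Spelling the chord: D♯ F𝄪 A♯ B♯.
Root = D♯; 6th = B♯.
From D♯ to B♯ is 9 semitones, exactly the major sixth.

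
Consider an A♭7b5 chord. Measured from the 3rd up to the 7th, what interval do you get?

Spelling the chord: A♭, C, E𝄫, G♭.
So we need the interval from C up to G♭.
From C to G♭: 6 semitones over a fifth = diminished.
That tritone between 3rd and 7th is what gives the dominant seventh its pull toward resolution.

diminished fifth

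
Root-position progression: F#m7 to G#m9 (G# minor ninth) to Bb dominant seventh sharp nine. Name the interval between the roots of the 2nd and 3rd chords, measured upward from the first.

diminished third

The roots are G# and Bb.
From G# to Bb: 2 semitones over a third = diminished.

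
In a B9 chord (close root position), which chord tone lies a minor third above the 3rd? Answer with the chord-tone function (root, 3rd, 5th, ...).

5th

Spelling the chord: B-D#-F#-A-C#.
The 3rd is D#. A minor third above D# is F#.
F# is the chord's 5th.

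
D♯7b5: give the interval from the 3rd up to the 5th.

Spelling the chord: D♯–F𝄪–A–C♯.
The 3rd is F𝄪 and the 5th is A.
From F𝄪 to A: 2 semitones over a third = diminished.

diminished third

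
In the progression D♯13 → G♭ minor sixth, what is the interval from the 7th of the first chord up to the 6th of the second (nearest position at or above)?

d3

The 7th of D♯13 is C♯; the 6th of G♭ minor sixth is E♭.
From C♯ to E♭: 2 semitones over a third = diminished.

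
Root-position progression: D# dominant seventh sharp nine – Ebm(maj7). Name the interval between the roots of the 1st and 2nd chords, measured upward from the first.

diminished second

The roots are D# and Eb.
D# up to Eb is 0 semitones, a whole step narrower than a major second, so the interval is diminished.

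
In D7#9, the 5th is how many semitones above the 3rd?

3

D7#9 (D dominant seventh sharp nine): D-F#-A-C-E#.
F# to A is a minor third: 3 semitones.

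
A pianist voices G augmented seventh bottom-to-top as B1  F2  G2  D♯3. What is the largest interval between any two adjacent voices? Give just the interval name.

augmented fifth

Adjacent intervals: B1→F2 = diminished fifth; F2→G2 = major second; G2→D♯3 = augmented fifth.
The largest is G2 to D♯3, an augmented fifth (8 semitones).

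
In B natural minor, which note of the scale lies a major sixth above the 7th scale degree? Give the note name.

The scale is B C# D E F# G A.
The 7th scale degree is A; a major sixth above that is F# — scale degree 5.

F#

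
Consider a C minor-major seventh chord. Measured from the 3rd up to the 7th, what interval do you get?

augmented fifth

Cm(maj7) is spelled C-Eb-G-B.
3rd = Eb; 7th = B.
5 letter names make it a fifth; at 8 semitones (a half step wider than perfect) the quality is augmented.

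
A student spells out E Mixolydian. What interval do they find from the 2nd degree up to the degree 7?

E mixolydian: E F♯ G♯ A B C♯ D.
2nd degree = F♯; degree 7 = D.
F♯ up to D is 8 semitones, a half step narrower than a major sixth, so the interval is minor.

m6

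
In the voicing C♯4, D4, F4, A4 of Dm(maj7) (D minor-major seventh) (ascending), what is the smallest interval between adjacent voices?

minor second

Adjacent intervals: C♯4→D4 = minor second; D4→F4 = minor third; F4→A4 = major third.
The smallest is C♯4 to D4, a minor second (1 semitone).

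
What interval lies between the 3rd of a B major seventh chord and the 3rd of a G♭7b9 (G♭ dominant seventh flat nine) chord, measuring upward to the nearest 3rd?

B major seventh has D♯ as its 3rd, and G♭7b9 (G♭ dominant seventh flat nine) has B♭ as its 3rd.
D♯ up to B♭ is 7 semitones, a whole step narrower than a major sixth, so the interval is diminished.

diminished sixth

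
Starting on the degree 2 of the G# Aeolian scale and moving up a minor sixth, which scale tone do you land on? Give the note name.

F#

The scale is G# A# B C# D# E F#.
The degree 2 is A#; a minor sixth above that is F# — scale degree 7.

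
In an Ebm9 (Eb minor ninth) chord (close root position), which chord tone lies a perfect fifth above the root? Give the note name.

Spelling the chord: Eb-Gb-Bb-Db-F.
The root is Eb. A perfect fifth above Eb is Bb.
Bb is the chord's 5th.

Bb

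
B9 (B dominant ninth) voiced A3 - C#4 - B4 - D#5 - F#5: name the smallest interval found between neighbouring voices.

Adjacent intervals: A3→C#4 = major third; C#4→B4 = minor seventh; B4→D#5 = major third; D#5→F#5 = minor third.
The smallest is D#5 to F#5, a minor third (3 semitones).

minor third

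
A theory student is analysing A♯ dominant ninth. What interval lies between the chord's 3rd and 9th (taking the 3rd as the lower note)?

Spelling the chord: A♯, C𝄪, E♯, G♯, B♯.
3rd = C𝄪; 9th = B♯.
7 letter names make it a seventh; at 10 semitones (a half step narrower than major) the quality is minor.

minor seventh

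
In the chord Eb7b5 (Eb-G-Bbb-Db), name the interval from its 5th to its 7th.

major third

5th = Bbb; 7th = Db.
Bbb up to Db spans 3 letter names and 4 semitones — a major third.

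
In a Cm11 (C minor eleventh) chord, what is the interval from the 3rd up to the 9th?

Cm11 (C minor eleventh): C Eb G Bb D F.
So we need the interval from Eb up to D.
Counting 7 letters and 11 half steps from Eb gives a major seventh.

major 7th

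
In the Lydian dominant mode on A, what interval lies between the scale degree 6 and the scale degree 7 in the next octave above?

minor ninth

The scale runs A B C# D# E F# G.
The scale degree 6 is F# and the degree 7 (up an octave) is G.
F# up to G is 13 semitones, a half step narrower than a major ninth, so the interval is minor.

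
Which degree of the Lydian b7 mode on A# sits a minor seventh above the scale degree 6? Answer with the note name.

E#

The scale is A# B# C## D## E# F## G#.
The scale degree 6 is F##; a minor seventh above that is E# — scale degree 5.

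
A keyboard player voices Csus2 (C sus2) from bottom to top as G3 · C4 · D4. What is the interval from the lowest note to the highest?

The outer voices are G3 and D4.
G up to D spans 5 letter names and 7 semitones — a perfect fifth.

P5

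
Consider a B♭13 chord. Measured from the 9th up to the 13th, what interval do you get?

B♭13: B♭ D F A♭ C G.
9th = C; 13th = G.
C up to G spans 5 letter names and 7 semitones — a perfect fifth.

perfect fifth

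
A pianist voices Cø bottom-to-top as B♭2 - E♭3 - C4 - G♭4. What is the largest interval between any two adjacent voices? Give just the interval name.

major sixth

Adjacent intervals: B♭2→E♭3 = perfect fourth; E♭3→C4 = major sixth; C4→G♭4 = diminished fifth.
The largest is E♭3 to C4, a major sixth (9 semitones).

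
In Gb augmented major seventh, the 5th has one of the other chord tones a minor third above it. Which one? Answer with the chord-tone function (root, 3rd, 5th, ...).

The chord tones of Gb augmented major seventh are Gb Bb D F.
The 5th is D. A minor third above D is F.
F is the chord's 7th.

7th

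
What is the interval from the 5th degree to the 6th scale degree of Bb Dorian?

Bb dorian: Bb C Db Eb F G Ab.
So we need the interval from F up to G.
From F to G is 2 semitones, exactly the major second.

major 2nd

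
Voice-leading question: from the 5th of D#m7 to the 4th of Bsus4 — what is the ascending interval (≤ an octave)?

diminished 5th

D#m7 has A# as its 5th, and Bsus4 has E as its 4th.
5 letter names make it a fifth; at 6 semitones (a half step narrower than perfect) the quality is diminished.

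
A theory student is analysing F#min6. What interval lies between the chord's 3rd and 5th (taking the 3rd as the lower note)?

major third

The chord tones of F#m6 are F# A C# D#.
That puts A below C#.
A up to C# spans 3 letter names and 4 semitones — a major third.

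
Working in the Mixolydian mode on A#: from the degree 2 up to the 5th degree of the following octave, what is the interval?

perfect eleventh

A# mixolydian: A# B# C## D# E# F## G#.
Degree 2 = B#; 5th degree (up an octave) = E#.
Counting 11 letters and 17 half steps from B# gives a perfect eleventh.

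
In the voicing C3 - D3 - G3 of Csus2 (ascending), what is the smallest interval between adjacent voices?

Adjacent intervals: C3→D3 = major second; D3→G3 = perfect fourth.
The smallest is C3 to D3, a major second (2 semitones).

major second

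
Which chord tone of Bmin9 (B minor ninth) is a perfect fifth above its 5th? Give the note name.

Spelling the chord: B–D–F#–A–C#.
The 5th is F#. A perfect fifth above F# is C#.
C# is the chord's 9th.

C#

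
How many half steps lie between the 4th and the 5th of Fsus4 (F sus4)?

Fsus4: F–B♭–C.
B♭ to C is a major second: 2 semitones.

2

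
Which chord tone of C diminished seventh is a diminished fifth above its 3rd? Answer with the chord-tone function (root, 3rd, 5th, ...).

7th

C°7 is spelled C–Eb–Gb–Bbb.
The 3rd is Eb. A diminished fifth above Eb is Bbb.
Bbb is the chord's 7th.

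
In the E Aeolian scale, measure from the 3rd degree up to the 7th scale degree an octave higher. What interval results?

perfect twelfth

The scale runs E F♯ G A B C D.
The 3rd degree is G and the 7th scale degree (up an octave) is D.
Counting 12 letters and 19 half steps from G gives a perfect twelfth.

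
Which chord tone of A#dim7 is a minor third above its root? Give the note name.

C#

A#°7 is spelled A# C# E G.
The root is A#. A minor third above A# is C#.
C# is the chord's 3rd.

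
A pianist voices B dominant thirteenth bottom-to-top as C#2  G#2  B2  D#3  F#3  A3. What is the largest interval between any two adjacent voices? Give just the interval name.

P5

Adjacent intervals: C#2→G#2 = perfect fifth; G#2→B2 = minor third; B2→D#3 = major third; D#3→F#3 = minor third; F#3→A3 = minor third.
The largest is C#2 to G#2, a perfect fifth (7 semitones).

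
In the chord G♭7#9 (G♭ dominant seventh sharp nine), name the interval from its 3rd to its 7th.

The chord tones of G♭7#9 (G♭ dominant seventh sharp nine) are G♭–B♭–D♭–F♭–A.
So we need the interval from B♭ up to F♭.
From B♭ to F♭: 6 semitones over a fifth = diminished.
This 3–7 tritone is the characteristic tension at the heart of the dominant sound.

d5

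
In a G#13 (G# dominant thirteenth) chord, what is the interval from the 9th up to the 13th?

G#13: G# B# D# F# A# E#.
That puts A# below E#.
From A# to E# is 7 semitones, exactly the perfect fifth.

P5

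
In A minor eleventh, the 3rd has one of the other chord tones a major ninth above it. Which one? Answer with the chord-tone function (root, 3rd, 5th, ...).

Am11 (A minor eleventh) is spelled A–C–E–G–B–D.
The 3rd is C. A major ninth above C is D.
D is the chord's 11th.

11th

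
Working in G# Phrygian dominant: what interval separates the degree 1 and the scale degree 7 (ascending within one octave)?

Spelling G# Phrygian dominant: G# A B# C# D# E F#.
So we need the interval from G# up to F#.
7 letter names make it a seventh; at 10 semitones (a half step narrower than major) the quality is minor.

minor 7th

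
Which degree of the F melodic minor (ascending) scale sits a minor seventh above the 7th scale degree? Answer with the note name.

D

The scale is F G Ab Bb C D E.
The 7th scale degree is E; a minor seventh above that is D — scale degree 6.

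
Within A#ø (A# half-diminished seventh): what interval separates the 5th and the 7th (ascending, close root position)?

major third

The chord tones of A#m7b5 are A#–C#–E–G#.
5th = E; 7th = G#.
E up to G# spans 3 letter names and 4 semitones — a major third.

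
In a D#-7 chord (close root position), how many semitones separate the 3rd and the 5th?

4

D#m7: D#-F#-A#-C#.
F# to A# is a major third: 4 semitones.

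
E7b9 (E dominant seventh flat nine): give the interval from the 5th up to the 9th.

d5

Spelling the chord: E-G#-B-D-F.
So we need the interval from B up to F.
5 letter names make it a fifth; at 6 semitones (a half step narrower than perfect) the quality is diminished.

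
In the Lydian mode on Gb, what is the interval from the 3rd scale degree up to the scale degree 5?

Spelling the Lydian mode on Gb: Gb Ab Bb C Db Eb F.
The 3rd scale degree is Bb and the 5th scale degree is Db.
Bb up to Db is 3 semitones, a half step narrower than a major third, so the interval is minor.

m3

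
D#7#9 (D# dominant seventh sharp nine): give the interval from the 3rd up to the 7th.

Spelling the chord: D#, F##, A#, C#, E##.
The 3rd is F## and the 7th is C#.
F## up to C# is 6 semitones, a half step narrower than a perfect fifth, so the interval is diminished.
That tritone between 3rd and 7th is what gives the dominant seventh its pull toward resolution.

diminished fifth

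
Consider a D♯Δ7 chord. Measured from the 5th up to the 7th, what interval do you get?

The chord tones of D♯Δ7 (D♯ major seventh) are D♯ F𝄪 A♯ C𝄪.
That puts A♯ below C𝄪.
From A♯ to C𝄪 is 4 semitones, exactly the major third.

major third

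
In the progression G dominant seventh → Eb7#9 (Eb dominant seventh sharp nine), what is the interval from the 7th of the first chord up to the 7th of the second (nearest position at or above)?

The 7th of G dominant seventh is F; the 7th of Eb7#9 (Eb dominant seventh sharp nine) is Db.
6 letter names make it a sixth; at 8 semitones (a half step narrower than major) the quality is minor.

minor sixth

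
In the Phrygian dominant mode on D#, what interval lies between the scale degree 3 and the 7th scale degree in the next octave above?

D# phrygian dominant: D# E F## G# A# B C#.
Scale degree 3 = F##; degree 7 (up an octave) = C#.
F## up to C# is 18 semitones, a half step narrower than a perfect twelfth, so the interval is diminished.

diminished twelfth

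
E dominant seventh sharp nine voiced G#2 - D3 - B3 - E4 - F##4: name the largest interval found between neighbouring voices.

Adjacent intervals: G#2→D3 = diminished fifth; D3→B3 = major sixth; B3→E4 = perfect fourth; E4→F##4 = augmented second.
The largest is D3 to B3, a major sixth (9 semitones).

M6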